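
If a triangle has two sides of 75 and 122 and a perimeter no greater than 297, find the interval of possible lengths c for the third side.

47 < c ≤ 100

Triangle inequality alone gives 47 < c < 197.
The perimeter condition gives c ≤ 297 − 75 − 122 = 100.
Intersecting the two: 47 < c ≤ 100.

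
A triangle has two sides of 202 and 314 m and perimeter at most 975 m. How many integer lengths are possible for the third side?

Triangle inequality: 112 < x < 516. Perimeter ≤ 975 gives x ≤ 975 − 202 − 314 = 459.
So 112 < x ≤ 459; integers 113 through 459: 347 values.

347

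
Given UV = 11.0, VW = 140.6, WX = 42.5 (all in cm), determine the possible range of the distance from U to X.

The maximum is all hops collinear in one direction: 11.0 + 140.6 + 42.5 = 194.1.
The longest hop is 140.6; the others sum to 53.5. Folding the others back against it leaves at least 140.6 − 53.5 = 87.1.

87.1 ≤ UX ≤ 194.1 cm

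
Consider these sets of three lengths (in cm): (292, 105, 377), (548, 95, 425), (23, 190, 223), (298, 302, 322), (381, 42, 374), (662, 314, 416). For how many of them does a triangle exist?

(105,292,377): 105+292 > 377 → valid
(95,425,548): 95+425 ≤ 548 → not valid
(23,190,223): 23+190 ≤ 223 → not valid
(298,302,322): 298+302 > 322 → valid
(42,374,381): 42+374 > 381 → valid
(314,416,662): 314+416 > 662 → valid
4 of the 6 triples form a triangle.

4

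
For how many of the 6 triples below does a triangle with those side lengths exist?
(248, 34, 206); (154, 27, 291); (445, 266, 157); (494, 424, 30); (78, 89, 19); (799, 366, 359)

(34,206,248): 34+206 ≤ 248 → not valid
(27,154,291): 27+154 ≤ 291 → not valid
(157,266,445): 157+266 ≤ 445 → not valid
(30,424,494): 30+424 ≤ 494 → not valid
(19,78,89): 19+78 > 89 → valid
(359,366,799): 359+366 ≤ 799 → not valid
1 of the 6 triples forms a triangle.

1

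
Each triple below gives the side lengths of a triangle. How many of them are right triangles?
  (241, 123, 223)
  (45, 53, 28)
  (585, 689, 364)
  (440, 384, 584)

(241,123,223): 123²+223² = 64858 > 58081 = 241² → acute
(45,53,28): 28²+45² = 2809 = 53² → right
(585,689,364): 364²+585² = 474721 = 689² → right
(440,384,584): 384²+440² = 341056 = 584² → right
3 of the 4 are right.

3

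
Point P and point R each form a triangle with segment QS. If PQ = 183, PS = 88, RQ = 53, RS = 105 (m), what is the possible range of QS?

From triangle PQS: |183 − 88| < QS < 183 + 88, i.e. 95 < QS < 271.
From triangle RQS: 52 < QS < 158.
Both must hold, so QS lies in the intersection.

95 < QS < 158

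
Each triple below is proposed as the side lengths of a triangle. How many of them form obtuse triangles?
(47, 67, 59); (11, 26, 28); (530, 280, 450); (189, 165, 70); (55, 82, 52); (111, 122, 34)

(47,67,59): 47²+59² = 5690 > 4489 = 67² → acute
(11,26,28): 11²+26² = 797 > 784 = 28² → acute
(530,280,450): 280²+450² = 280900 = 530² → right
(189,165,70): 70²+165² = 32125 < 35721 = 189² → obtuse
(55,82,52): 52²+55² = 5729 < 6724 = 82² → obtuse
(111,122,34): 34²+111² = 13477 < 14884 = 122² → obtuse
3 of the 6 are obtuse.

3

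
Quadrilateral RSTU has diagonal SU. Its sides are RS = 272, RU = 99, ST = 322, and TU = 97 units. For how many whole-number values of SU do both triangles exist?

From triangle RSU: 173 < SU < 371.
From triangle TSU: 225 < SU < 419.
Intersection: 225 < SU < 371, so integers 226 through 370: 145 values.

145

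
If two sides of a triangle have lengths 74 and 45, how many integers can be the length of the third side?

The third side lies in the open interval (29, 119).
Integers from 30 to 118 inclusive: 118 − 30 + 1 = 89.

89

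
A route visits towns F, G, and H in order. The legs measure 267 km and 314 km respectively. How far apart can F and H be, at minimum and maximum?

By the triangle inequality, |267 − 314| ≤ FH ≤ 267 + 314.

47 ≤ FH ≤ 581 km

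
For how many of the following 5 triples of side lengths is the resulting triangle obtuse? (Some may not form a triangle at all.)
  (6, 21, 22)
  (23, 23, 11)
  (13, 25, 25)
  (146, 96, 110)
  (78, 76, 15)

(6,21,22): 6²+21² = 477 < 484 = 22² → obtuse
(23,23,11): 11²+23² = 650 > 529 = 23² → acute
(13,25,25): 13²+25² = 794 > 625 = 25² → acute
(146,96,110): 96²+110² = 21316 = 146² → right
(78,76,15): 15²+76² = 6001 < 6084 = 78² → obtuse
2 of the 5 are obtuse.

2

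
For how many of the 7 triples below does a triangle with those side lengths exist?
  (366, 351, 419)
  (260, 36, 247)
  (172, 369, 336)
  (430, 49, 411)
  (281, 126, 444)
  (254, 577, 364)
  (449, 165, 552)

6

(351,366,419): 351+366 > 419 → valid
(36,247,260): 36+247 > 260 → valid
(172,336,369): 172+336 > 369 → valid
(49,411,430): 49+411 > 430 → valid
(126,281,444): 126+281 ≤ 444 → not valid
(254,364,577): 254+364 > 577 → valid
(165,449,552): 165+449 > 552 → valid
6 of the 7 triples form a triangle.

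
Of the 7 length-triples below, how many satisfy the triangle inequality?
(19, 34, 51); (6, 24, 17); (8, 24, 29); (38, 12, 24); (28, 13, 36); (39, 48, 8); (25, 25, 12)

(19,34,51): 19+34 > 51 → valid
(6,17,24): 6+17 ≤ 24 → not valid
(8,24,29): 8+24 > 29 → valid
(12,24,38): 12+24 ≤ 38 → not valid
(13,28,36): 13+28 > 36 → valid
(8,39,48): 8+39 ≤ 48 → not valid
(12,25,25): 12+25 > 25 → valid
4 of the 7 triples form a triangle.

4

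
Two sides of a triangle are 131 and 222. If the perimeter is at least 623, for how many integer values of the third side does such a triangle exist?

Triangle inequality: 91 < x < 353. Perimeter ≥ 623 gives x ≥ 623 − 131 − 222 = 270.
So 270 ≤ x < 353; integers 270 through 352: 83 values.

83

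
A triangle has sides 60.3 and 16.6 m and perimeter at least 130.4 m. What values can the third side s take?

53.5 ≤ s < 76.9 m

Triangle inequality alone gives 43.7 < s < 76.9.
The perimeter condition gives s ≥ 130.4 − 60.3 − 16.6 = 53.5.
Intersecting the two: 53.5 ≤ s < 76.9.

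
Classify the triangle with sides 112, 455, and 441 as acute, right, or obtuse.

right

Compare the square of the longest side to the sum of squares of the other two: 112² + 441² = 207025 = 455².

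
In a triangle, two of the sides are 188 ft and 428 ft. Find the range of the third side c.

By the triangle inequality, c must be less than 188 + 428 = 616 and greater than |188 − 428| = 240.

240 < c < 616 (ft)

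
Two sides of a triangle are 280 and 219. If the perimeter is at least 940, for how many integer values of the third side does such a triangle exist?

58

Triangle inequality: 61 < x < 499. Perimeter ≥ 940 gives x ≥ 940 − 280 − 219 = 441.
So 441 ≤ x < 499; integers 441 through 498: 58 values.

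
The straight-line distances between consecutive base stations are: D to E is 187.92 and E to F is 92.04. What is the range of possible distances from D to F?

95.88 ≤ DF ≤ 279.96

By the triangle inequality, |187.92 − 92.04| ≤ DF ≤ 187.92 + 92.04.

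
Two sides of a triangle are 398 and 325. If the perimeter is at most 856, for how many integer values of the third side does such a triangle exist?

Triangle inequality: 73 < x < 723. Perimeter ≤ 856 gives x ≤ 856 − 398 − 325 = 133.
So 73 < x ≤ 133; integers 74 through 133: 60 values.

60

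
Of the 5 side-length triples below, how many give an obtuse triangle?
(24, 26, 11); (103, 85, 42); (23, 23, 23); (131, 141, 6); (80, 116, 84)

1

(24,26,11): 11²+24² = 697 > 676 = 26² → acute
(103,85,42): 42²+85² = 8989 < 10609 = 103² → obtuse
(23,23,23): 23²+23² = 1058 > 529 = 23² → acute
(131,141,6): 6+131 ≤ 141, not a triangle
(80,116,84): 80²+84² = 13456 = 116² → right
1 of the 5 is obtuse.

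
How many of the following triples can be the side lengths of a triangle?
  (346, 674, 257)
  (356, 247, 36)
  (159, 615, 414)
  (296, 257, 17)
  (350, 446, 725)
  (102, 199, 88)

1

(257,346,674): 257+346 ≤ 674 → not valid
(36,247,356): 36+247 ≤ 356 → not valid
(159,414,615): 159+414 ≤ 615 → not valid
(17,257,296): 17+257 ≤ 296 → not valid
(350,446,725): 350+446 > 725 → valid
(88,102,199): 88+102 ≤ 199 → not valid
1 of the 6 triples forms a triangle.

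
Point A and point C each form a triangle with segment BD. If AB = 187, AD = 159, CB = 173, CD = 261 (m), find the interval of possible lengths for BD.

From triangle ABD: |187 − 159| < BD < 187 + 159, i.e. 28 < BD < 346.
From triangle CBD: 88 < BD < 434.
Both must hold, so BD lies in the intersection.

88 < BD < 346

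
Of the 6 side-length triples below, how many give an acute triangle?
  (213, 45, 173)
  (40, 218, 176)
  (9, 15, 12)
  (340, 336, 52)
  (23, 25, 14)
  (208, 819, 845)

1

(213,45,173): 45²+173² = 31954 < 45369 = 213² → obtuse
(40,218,176): 40+176 ≤ 218, not a triangle
(9,15,12): 9²+12² = 225 = 15² → right
(340,336,52): 52²+336² = 115600 = 340² → right
(23,25,14): 14²+23² = 725 > 625 = 25² → acute
(208,819,845): 208²+819² = 714025 = 845² → right
1 of the 6 is acute.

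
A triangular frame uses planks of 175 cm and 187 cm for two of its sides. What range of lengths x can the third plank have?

12 < x < 362

By the triangle inequality, x must be less than 175 + 187 = 362 and greater than |175 − 187| = 12.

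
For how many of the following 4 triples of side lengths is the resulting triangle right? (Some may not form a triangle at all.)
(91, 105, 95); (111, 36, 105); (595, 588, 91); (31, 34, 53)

2

(91,105,95): 91²+95² = 17306 > 11025 = 105² → acute
(111,36,105): 36²+105² = 12321 = 111² → right
(595,588,91): 91²+588² = 354025 = 595² → right
(31,34,53): 31²+34² = 2117 < 2809 = 53² → obtuse
2 of the 4 are right.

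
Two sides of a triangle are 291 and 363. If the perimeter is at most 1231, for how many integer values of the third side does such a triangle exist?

505

Triangle inequality: 72 < x < 654. Perimeter ≤ 1231 gives x ≤ 1231 − 291 − 363 = 577.
So 72 < x ≤ 577; integers 73 through 577: 505 values.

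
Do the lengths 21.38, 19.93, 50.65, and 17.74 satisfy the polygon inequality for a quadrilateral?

A quadrilateral exists iff every side is shorter than the sum of the others — equivalently, the longest side is less than the sum of the rest.
Longest side 50.65 < 59.05 (sum of the remaining 3), so yes.

Yes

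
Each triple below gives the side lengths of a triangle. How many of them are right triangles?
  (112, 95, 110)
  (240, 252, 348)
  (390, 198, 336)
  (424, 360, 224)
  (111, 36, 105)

(112,95,110): 95²+110² = 21125 > 12544 = 112² → acute
(240,252,348): 240²+252² = 121104 = 348² → right
(390,198,336): 198²+336² = 152100 = 390² → right
(424,360,224): 224²+360² = 179776 = 424² → right
(111,36,105): 36²+105² = 12321 = 111² → right
4 of the 5 are right.

4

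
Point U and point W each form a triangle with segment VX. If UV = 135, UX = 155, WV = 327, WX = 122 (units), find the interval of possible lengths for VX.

205 < VX < 290

From triangle UVX: |135 − 155| < VX < 135 + 155, i.e. 20 < VX < 290.
From triangle WVX: 205 < VX < 449.
Both must hold, so VX lies in the intersection.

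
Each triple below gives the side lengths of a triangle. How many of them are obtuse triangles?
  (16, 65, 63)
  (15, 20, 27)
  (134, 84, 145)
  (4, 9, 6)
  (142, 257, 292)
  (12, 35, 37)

(16,65,63): 16²+63² = 4225 = 65² → right
(15,20,27): 15²+20² = 625 < 729 = 27² → obtuse
(134,84,145): 84²+134² = 25012 > 21025 = 145² → acute
(4,9,6): 4²+6² = 52 < 81 = 9² → obtuse
(142,257,292): 142²+257² = 86213 > 85264 = 292² → acute
(12,35,37): 12²+35² = 1369 = 37² → right
2 of the 6 are obtuse.

2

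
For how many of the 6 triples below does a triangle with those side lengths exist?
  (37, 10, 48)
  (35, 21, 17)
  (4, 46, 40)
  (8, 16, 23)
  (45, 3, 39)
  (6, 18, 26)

(10,37,48): 10+37 ≤ 48 → not valid
(17,21,35): 17+21 > 35 → valid
(4,40,46): 4+40 ≤ 46 → not valid
(8,16,23): 8+16 > 23 → valid
(3,39,45): 3+39 ≤ 45 → not valid
(6,18,26): 6+18 ≤ 26 → not valid
2 of the 6 triples form a triangle.

2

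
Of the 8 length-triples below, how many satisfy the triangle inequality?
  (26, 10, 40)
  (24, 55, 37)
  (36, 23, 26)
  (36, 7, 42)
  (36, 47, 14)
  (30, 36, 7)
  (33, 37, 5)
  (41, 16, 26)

7

(10,26,40): 10+26 ≤ 40 → not valid
(24,37,55): 24+37 > 55 → valid
(23,26,36): 23+26 > 36 → valid
(7,36,42): 7+36 > 42 → valid
(14,36,47): 14+36 > 47 → valid
(7,30,36): 7+30 > 36 → valid
(5,33,37): 5+33 > 37 → valid
(16,26,41): 16+26 > 41 → valid
7 of the 8 triples form a triangle.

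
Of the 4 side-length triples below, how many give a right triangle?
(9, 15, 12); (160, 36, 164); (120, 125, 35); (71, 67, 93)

3

(9,15,12): 9²+12² = 225 = 15² → right
(160,36,164): 36²+160² = 26896 = 164² → right
(120,125,35): 35²+120² = 15625 = 125² → right
(71,67,93): 67²+71² = 9530 > 8649 = 93² → acute
3 of the 4 are right.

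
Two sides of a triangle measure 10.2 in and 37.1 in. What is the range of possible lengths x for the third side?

26.9 < x < 47.3

By the triangle inequality, x must be less than 10.2 + 37.1 = 47.3 and greater than |10.2 − 37.1| = 26.9.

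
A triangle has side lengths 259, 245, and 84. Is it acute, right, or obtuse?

Compare the square of the longest side to the sum of squares of the other two: 84² + 245² = 67081 = 259².

right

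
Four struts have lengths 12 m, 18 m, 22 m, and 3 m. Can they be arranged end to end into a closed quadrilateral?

A quadrilateral exists iff every side is shorter than the sum of the others — equivalently, the longest side is less than the sum of the rest.
Longest side 22 < 33 (sum of the remaining 3), so yes.

Yes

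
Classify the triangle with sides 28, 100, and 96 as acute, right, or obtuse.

Compare the square of the longest side to the sum of squares of the other two: 28² + 96² = 10000 = 100².

right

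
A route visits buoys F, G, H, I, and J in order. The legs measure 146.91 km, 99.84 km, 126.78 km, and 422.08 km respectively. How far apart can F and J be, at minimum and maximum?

48.55 ≤ FJ ≤ 795.61 km

The maximum is all hops collinear in one direction: 146.91 + 99.84 + 126.78 + 422.08 = 795.61.
The longest hop is 422.08; the others sum to 373.53. Folding the others back against it leaves at least 422.08 − 373.53 = 48.55.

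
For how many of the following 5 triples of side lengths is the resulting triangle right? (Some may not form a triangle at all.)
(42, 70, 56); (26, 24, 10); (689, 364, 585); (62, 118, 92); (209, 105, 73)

(42,70,56): 42²+56² = 4900 = 70² → right
(26,24,10): 10²+24² = 676 = 26² → right
(689,364,585): 364²+585² = 474721 = 689² → right
(62,118,92): 62²+92² = 12308 < 13924 = 118² → obtuse
(209,105,73): 73+105 ≤ 209, not a triangle
3 of the 5 are right.

3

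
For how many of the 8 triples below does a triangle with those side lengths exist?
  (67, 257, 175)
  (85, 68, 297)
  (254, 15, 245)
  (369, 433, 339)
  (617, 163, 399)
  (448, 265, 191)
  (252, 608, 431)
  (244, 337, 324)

5

(67,175,257): 67+175 ≤ 257 → not valid
(68,85,297): 68+85 ≤ 297 → not valid
(15,245,254): 15+245 > 254 → valid
(339,369,433): 339+369 > 433 → valid
(163,399,617): 163+399 ≤ 617 → not valid
(191,265,448): 191+265 > 448 → valid
(252,431,608): 252+431 > 608 → valid
(244,324,337): 244+324 > 337 → valid
5 of the 8 triples form a triangle.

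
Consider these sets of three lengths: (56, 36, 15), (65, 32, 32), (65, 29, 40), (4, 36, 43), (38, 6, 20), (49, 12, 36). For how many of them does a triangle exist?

1

(15,36,56): 15+36 ≤ 56 → not valid
(32,32,65): 32+32 ≤ 65 → not valid
(29,40,65): 29+40 > 65 → valid
(4,36,43): 4+36 ≤ 43 → not valid
(6,20,38): 6+20 ≤ 38 → not valid
(12,36,49): 12+36 ≤ 49 → not valid
1 of the 6 triples forms a triangle.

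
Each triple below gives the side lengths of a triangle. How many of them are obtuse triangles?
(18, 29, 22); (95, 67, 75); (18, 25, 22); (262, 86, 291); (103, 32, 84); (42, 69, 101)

(18,29,22): 18²+22² = 808 < 841 = 29² → obtuse
(95,67,75): 67²+75² = 10114 > 9025 = 95² → acute
(18,25,22): 18²+22² = 808 > 625 = 25² → acute
(262,86,291): 86²+262² = 76040 < 84681 = 291² → obtuse
(103,32,84): 32²+84² = 8080 < 10609 = 103² → obtuse
(42,69,101): 42²+69² = 6525 < 10201 = 101² → obtuse
4 of the 6 are obtuse.

4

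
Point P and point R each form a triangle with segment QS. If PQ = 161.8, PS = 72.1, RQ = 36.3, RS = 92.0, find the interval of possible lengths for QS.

89.7 < QS < 128.3

From triangle PQS: |161.8 − 72.1| < QS < 161.8 + 72.1, i.e. 89.7 < QS < 233.9.
From triangle RQS: 55.7 < QS < 128.3.
Both must hold, so QS lies in the intersection.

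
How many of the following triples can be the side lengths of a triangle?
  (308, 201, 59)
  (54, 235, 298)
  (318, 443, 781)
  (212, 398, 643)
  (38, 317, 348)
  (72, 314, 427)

(59,201,308): 59+201 ≤ 308 → not valid
(54,235,298): 54+235 ≤ 298 → not valid
(318,443,781): 318+443 ≤ 781 → not valid
(212,398,643): 212+398 ≤ 643 → not valid
(38,317,348): 38+317 > 348 → valid
(72,314,427): 72+314 ≤ 427 → not valid
1 of the 6 triples forms a triangle.

1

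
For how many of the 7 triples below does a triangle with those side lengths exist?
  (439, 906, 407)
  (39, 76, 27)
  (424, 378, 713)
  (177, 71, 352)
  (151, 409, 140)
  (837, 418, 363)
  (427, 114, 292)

(407,439,906): 407+439 ≤ 906 → not valid
(27,39,76): 27+39 ≤ 76 → not valid
(378,424,713): 378+424 > 713 → valid
(71,177,352): 71+177 ≤ 352 → not valid
(140,151,409): 140+151 ≤ 409 → not valid
(363,418,837): 363+418 ≤ 837 → not valid
(114,292,427): 114+292 ≤ 427 → not valid
1 of the 7 triples forms a triangle.

1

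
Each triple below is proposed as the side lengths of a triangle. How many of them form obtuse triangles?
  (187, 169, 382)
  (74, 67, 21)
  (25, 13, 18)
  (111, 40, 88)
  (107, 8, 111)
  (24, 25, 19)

(187,169,382): 169+187 ≤ 382, not a triangle
(74,67,21): 21²+67² = 4930 < 5476 = 74² → obtuse
(25,13,18): 13²+18² = 493 < 625 = 25² → obtuse
(111,40,88): 40²+88² = 9344 < 12321 = 111² → obtuse
(107,8,111): 8²+107² = 11513 < 12321 = 111² → obtuse
(24,25,19): 19²+24² = 937 > 625 = 25² → acute
4 of the 6 are obtuse.

4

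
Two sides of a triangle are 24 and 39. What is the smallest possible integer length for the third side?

16

The third side must be strictly greater than |24 − 39| = 15.
The smallest integer above 15 is 16.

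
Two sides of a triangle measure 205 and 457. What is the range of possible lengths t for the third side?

By the triangle inequality, t must be less than 205 + 457 = 662 and greater than |205 − 457| = 252.

252 < t < 662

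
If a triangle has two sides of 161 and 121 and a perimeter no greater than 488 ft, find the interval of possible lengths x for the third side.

40 < x ≤ 206 ft

Triangle inequality alone gives 40 < x < 282.
The perimeter condition gives x ≤ 488 − 161 − 121 = 206.
Intersecting the two: 40 < x ≤ 206.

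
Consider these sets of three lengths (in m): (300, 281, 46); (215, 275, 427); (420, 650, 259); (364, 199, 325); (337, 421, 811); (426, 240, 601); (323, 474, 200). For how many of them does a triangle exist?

(46,281,300): 46+281 > 300 → valid
(215,275,427): 215+275 > 427 → valid
(259,420,650): 259+420 > 650 → valid
(199,325,364): 199+325 > 364 → valid
(337,421,811): 337+421 ≤ 811 → not valid
(240,426,601): 240+426 > 601 → valid
(200,323,474): 200+323 > 474 → valid
6 of the 7 triples form a triangle.

6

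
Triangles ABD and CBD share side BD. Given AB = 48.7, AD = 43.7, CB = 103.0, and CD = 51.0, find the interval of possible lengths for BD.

From triangle ABD: |48.7 − 43.7| < BD < 48.7 + 43.7, i.e. 5.0 < BD < 92.4.
From triangle CBD: 52.0 < BD < 154.0.
Both must hold, so BD lies in the intersection.

52.0 < BD < 92.4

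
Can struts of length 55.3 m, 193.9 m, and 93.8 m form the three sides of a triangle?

The longest side is 193.9, but the other two sum to only 149.1.
149.1 < 193.9, so the triangle inequality fails.

No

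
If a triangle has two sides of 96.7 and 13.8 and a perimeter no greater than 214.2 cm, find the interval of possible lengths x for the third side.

82.9 < x ≤ 103.7 cm

Triangle inequality alone gives 82.9 < x < 110.5.
The perimeter condition gives x ≤ 214.2 − 96.7 − 13.8 = 103.7.
Intersecting the two: 82.9 < x ≤ 103.7.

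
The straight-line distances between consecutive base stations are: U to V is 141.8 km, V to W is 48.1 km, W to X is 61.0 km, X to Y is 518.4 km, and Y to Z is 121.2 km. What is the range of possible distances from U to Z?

146.3 ≤ UZ ≤ 890.5 km

The maximum is all hops collinear in one direction: 141.8 + 48.1 + 61.0 + 518.4 + 121.2 = 890.5.
The longest hop is 518.4; the others sum to 372.1. Folding the others back against it leaves at least 518.4 − 372.1 = 146.3.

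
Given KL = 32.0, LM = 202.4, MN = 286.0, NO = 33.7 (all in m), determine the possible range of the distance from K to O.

The maximum is all hops collinear in one direction: 32.0 + 202.4 + 286.0 + 33.7 = 554.1.
The longest hop is 286.0; the others sum to 268.1. Folding the others back against it leaves at least 286.0 − 268.1 = 17.9.

17.9 ≤ KO ≤ 554.1 m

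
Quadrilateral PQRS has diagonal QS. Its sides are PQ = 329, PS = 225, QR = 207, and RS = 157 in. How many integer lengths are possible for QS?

259

From triangle PQS: 104 < QS < 554.
From triangle RQS: 50 < QS < 364.
Intersection: 104 < QS < 364, so integers 105 through 363: 259 values.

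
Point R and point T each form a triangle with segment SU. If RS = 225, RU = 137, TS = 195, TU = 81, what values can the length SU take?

From triangle RSU: |225 − 137| < SU < 225 + 137, i.e. 88 < SU < 362.
From triangle TSU: 114 < SU < 276.
Both must hold, so SU lies in the intersection.

114 < SU < 276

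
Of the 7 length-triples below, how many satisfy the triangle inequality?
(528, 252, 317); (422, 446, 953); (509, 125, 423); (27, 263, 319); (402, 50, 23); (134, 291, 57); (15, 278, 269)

(252,317,528): 252+317 > 528 → valid
(422,446,953): 422+446 ≤ 953 → not valid
(125,423,509): 125+423 > 509 → valid
(27,263,319): 27+263 ≤ 319 → not valid
(23,50,402): 23+50 ≤ 402 → not valid
(57,134,291): 57+134 ≤ 291 → not valid
(15,269,278): 15+269 > 278 → valid
3 of the 7 triples form a triangle.

3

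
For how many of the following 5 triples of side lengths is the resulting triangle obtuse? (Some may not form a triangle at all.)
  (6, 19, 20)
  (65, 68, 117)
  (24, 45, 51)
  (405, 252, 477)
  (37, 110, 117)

(6,19,20): 6²+19² = 397 < 400 = 20² → obtuse
(65,68,117): 65²+68² = 8849 < 13689 = 117² → obtuse
(24,45,51): 24²+45² = 2601 = 51² → right
(405,252,477): 252²+405² = 227529 = 477² → right
(37,110,117): 37²+110² = 13469 < 13689 = 117² → obtuse
3 of the 5 are obtuse.

3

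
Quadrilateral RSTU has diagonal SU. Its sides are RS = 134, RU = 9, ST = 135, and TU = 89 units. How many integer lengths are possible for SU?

17

From triangle RSU: 125 < SU < 143.
From triangle TSU: 46 < SU < 224.
Intersection: 125 < SU < 143, so integers 126 through 142: 17 values.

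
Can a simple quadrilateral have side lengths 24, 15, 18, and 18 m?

Yes

A quadrilateral exists iff every side is shorter than the sum of the others — equivalently, the longest side is less than the sum of the rest.
Longest side 24 < 51 (sum of the remaining 3), so yes.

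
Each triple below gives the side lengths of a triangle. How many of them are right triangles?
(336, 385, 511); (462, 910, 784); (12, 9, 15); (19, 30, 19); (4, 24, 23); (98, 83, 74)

(336,385,511): 336²+385² = 261121 = 511² → right
(462,910,784): 462²+784² = 828100 = 910² → right
(12,9,15): 9²+12² = 225 = 15² → right
(19,30,19): 19²+19² = 722 < 900 = 30² → obtuse
(4,24,23): 4²+23² = 545 < 576 = 24² → obtuse
(98,83,74): 74²+83² = 12365 > 9604 = 98² → acute
3 of the 6 are right.

3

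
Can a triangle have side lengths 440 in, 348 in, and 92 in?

The two shorter sides sum to 440, exactly equal to the longest side 440.
That gives only a degenerate (flat) triangle — the inequality must be strict.

No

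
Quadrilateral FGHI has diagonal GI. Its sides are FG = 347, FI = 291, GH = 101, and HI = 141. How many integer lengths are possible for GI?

From triangle FGI: 56 < GI < 638.
From triangle HGI: 40 < GI < 242.
Intersection: 56 < GI < 242, so integers 57 through 241: 185 values.

185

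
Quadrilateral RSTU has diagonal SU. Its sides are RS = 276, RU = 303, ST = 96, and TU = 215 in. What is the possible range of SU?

From triangle RSU: |276 − 303| < SU < 276 + 303, i.e. 27 < SU < 579.
From triangle TSU: 119 < SU < 311.
Both must hold, so SU lies in the intersection.

119 < SU < 311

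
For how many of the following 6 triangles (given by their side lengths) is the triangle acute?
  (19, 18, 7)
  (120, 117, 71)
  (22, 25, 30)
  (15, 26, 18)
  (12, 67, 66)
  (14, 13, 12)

5

(19,18,7): 7²+18² = 373 > 361 = 19² → acute
(120,117,71): 71²+117² = 18730 > 14400 = 120² → acute
(22,25,30): 22²+25² = 1109 > 900 = 30² → acute
(15,26,18): 15²+18² = 549 < 676 = 26² → obtuse
(12,67,66): 12²+66² = 4500 > 4489 = 67² → acute
(14,13,12): 12²+13² = 313 > 196 = 14² → acute
5 of the 6 are acute.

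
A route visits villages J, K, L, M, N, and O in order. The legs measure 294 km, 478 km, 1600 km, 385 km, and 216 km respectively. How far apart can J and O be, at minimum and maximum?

227 ≤ JO ≤ 2973 km

The maximum is all hops collinear in one direction: 294 + 478 + 1600 + 385 + 216 = 2973.
The longest hop is 1600; the others sum to 1373. Folding the others back against it leaves at least 1600 − 1373 = 227.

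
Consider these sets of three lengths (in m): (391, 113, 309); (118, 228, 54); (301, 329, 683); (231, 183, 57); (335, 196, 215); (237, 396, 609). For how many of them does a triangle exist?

(113,309,391): 113+309 > 391 → valid
(54,118,228): 54+118 ≤ 228 → not valid
(301,329,683): 301+329 ≤ 683 → not valid
(57,183,231): 57+183 > 231 → valid
(196,215,335): 196+215 > 335 → valid
(237,396,609): 237+396 > 609 → valid
4 of the 6 triples form a triangle.

4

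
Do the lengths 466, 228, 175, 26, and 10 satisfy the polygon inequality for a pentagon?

For a pentagon, each side must be shorter than the sum of the others.
Here the longest side is 466, but the remaining 4 sides sum to only 439.

No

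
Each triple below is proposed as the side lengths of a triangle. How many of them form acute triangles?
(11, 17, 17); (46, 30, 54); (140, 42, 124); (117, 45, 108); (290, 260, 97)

2

(11,17,17): 11²+17² = 410 > 289 = 17² → acute
(46,30,54): 30²+46² = 3016 > 2916 = 54² → acute
(140,42,124): 42²+124² = 17140 < 19600 = 140² → obtuse
(117,45,108): 45²+108² = 13689 = 117² → right
(290,260,97): 97²+260² = 77009 < 84100 = 290² → obtuse
2 of the 5 are acute.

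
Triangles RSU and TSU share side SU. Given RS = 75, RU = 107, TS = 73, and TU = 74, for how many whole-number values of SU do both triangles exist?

From triangle RSU: 32 < SU < 182.
From triangle TSU: 1 < SU < 147.
Intersection: 32 < SU < 147, so integers 33 through 146: 114 values.

114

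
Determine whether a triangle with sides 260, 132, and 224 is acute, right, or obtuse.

right

Compare the square of the longest side to the sum of squares of the other two: 132² + 224² = 67600 = 260².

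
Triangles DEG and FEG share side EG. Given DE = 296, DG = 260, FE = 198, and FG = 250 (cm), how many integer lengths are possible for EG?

From triangle DEG: 36 < EG < 556.
From triangle FEG: 52 < EG < 448.
Intersection: 52 < EG < 448, so integers 53 through 447: 395 values.

395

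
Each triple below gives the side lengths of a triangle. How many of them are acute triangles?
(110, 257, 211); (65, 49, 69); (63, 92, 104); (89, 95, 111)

3

(110,257,211): 110²+211² = 56621 < 66049 = 257² → obtuse
(65,49,69): 49²+65² = 6626 > 4761 = 69² → acute
(63,92,104): 63²+92² = 12433 > 10816 = 104² → acute
(89,95,111): 89²+95² = 16946 > 12321 = 111² → acute
3 of the 4 are acute.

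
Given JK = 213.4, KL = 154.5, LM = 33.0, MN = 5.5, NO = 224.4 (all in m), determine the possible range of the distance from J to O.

The maximum is all hops collinear in one direction: 213.4 + 154.5 + 33.0 + 5.5 + 224.4 = 630.8.
The longest hop is 224.4; the others sum to 406.4. Since 224.4 ≤ 406.4, the path can fold back on itself completely, so the minimum distance is 0.

0 ≤ JO ≤ 630.8 m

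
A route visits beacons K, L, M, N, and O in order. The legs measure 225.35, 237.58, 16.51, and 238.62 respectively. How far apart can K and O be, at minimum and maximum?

0 ≤ KO ≤ 718.06

The maximum is all hops collinear in one direction: 225.35 + 237.58 + 16.51 + 238.62 = 718.06.
The longest hop is 238.62; the others sum to 479.44. Since 238.62 ≤ 479.44, the path can fold back on itself completely, so the minimum distance is 0.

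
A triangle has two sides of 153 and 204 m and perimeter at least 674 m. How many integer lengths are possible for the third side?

Triangle inequality: 51 < x < 357. Perimeter ≥ 674 gives x ≥ 674 − 153 − 204 = 317.
So 317 ≤ x < 357; integers 317 through 356: 40 values.

40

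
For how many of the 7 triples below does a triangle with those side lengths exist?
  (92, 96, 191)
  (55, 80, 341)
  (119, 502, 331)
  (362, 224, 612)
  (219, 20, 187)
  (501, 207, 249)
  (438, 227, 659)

1

(92,96,191): 92+96 ≤ 191 → not valid
(55,80,341): 55+80 ≤ 341 → not valid
(119,331,502): 119+331 ≤ 502 → not valid
(224,362,612): 224+362 ≤ 612 → not valid
(20,187,219): 20+187 ≤ 219 → not valid
(207,249,501): 207+249 ≤ 501 → not valid
(227,438,659): 227+438 > 659 → valid
1 of the 7 triples forms a triangle.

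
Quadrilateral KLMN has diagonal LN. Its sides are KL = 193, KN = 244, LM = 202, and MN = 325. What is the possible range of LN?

From triangle KLN: |193 − 244| < LN < 193 + 244, i.e. 51 < LN < 437.
From triangle MLN: 123 < LN < 527.
Both must hold, so LN lies in the intersection.

123 < LN < 437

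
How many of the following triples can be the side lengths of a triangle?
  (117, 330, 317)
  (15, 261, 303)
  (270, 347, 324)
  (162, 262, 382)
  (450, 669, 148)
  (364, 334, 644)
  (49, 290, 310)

5

(117,317,330): 117+317 > 330 → valid
(15,261,303): 15+261 ≤ 303 → not valid
(270,324,347): 270+324 > 347 → valid
(162,262,382): 162+262 > 382 → valid
(148,450,669): 148+450 ≤ 669 → not valid
(334,364,644): 334+364 > 644 → valid
(49,290,310): 49+290 > 310 → valid
5 of the 7 triples form a triangle.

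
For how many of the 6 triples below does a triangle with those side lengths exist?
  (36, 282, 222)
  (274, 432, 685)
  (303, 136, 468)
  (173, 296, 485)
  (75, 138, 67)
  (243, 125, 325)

3

(36,222,282): 36+222 ≤ 282 → not valid
(274,432,685): 274+432 > 685 → valid
(136,303,468): 136+303 ≤ 468 → not valid
(173,296,485): 173+296 ≤ 485 → not valid
(67,75,138): 67+75 > 138 → valid
(125,243,325): 125+243 > 325 → valid
3 of the 6 triples form a triangle.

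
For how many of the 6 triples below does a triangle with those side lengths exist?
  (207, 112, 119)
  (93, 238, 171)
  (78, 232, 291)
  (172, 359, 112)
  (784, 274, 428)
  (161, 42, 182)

4

(112,119,207): 112+119 > 207 → valid
(93,171,238): 93+171 > 238 → valid
(78,232,291): 78+232 > 291 → valid
(112,172,359): 112+172 ≤ 359 → not valid
(274,428,784): 274+428 ≤ 784 → not valid
(42,161,182): 42+161 > 182 → valid
4 of the 6 triples form a triangle.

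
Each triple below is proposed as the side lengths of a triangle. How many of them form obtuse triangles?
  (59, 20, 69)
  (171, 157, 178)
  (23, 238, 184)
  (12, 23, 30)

2

(59,20,69): 20²+59² = 3881 < 4761 = 69² → obtuse
(171,157,178): 157²+171² = 53890 > 31684 = 178² → acute
(23,238,184): 23+184 ≤ 238, not a triangle
(12,23,30): 12²+23² = 673 < 900 = 30² → obtuse
2 of the 4 are obtuse.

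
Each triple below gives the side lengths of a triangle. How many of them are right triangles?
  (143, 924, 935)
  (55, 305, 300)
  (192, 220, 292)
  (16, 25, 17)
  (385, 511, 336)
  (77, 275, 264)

5

(143,924,935): 143²+924² = 874225 = 935² → right
(55,305,300): 55²+300² = 93025 = 305² → right
(192,220,292): 192²+220² = 85264 = 292² → right
(16,25,17): 16²+17² = 545 < 625 = 25² → obtuse
(385,511,336): 336²+385² = 261121 = 511² → right
(77,275,264): 77²+264² = 75625 = 275² → right
5 of the 6 are right.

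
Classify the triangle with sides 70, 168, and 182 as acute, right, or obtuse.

Compare the square of the longest side to the sum of squares of the other two: 70² + 168² = 33124 = 182².

right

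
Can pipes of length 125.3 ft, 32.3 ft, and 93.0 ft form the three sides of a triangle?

No

The two shorter sides sum to 125.3, exactly equal to the longest side 125.3.
That gives only a degenerate (flat) triangle — the inequality must be strict.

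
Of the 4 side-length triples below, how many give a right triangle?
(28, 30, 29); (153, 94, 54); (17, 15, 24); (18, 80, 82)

(28,30,29): 28²+29² = 1625 > 900 = 30² → acute
(153,94,54): 54+94 ≤ 153, not a triangle
(17,15,24): 15²+17² = 514 < 576 = 24² → obtuse
(18,80,82): 18²+80² = 6724 = 82² → right
1 of the 4 is right.

1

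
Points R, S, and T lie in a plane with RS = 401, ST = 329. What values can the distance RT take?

By the triangle inequality, |401 − 329| ≤ RT ≤ 401 + 329.

72 ≤ RT ≤ 730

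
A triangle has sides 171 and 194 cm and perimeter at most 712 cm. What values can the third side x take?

Triangle inequality alone gives 23 < x < 365.
The perimeter condition gives x ≤ 712 − 171 − 194 = 347.
Intersecting the two: 23 < x ≤ 347.

23 < x ≤ 347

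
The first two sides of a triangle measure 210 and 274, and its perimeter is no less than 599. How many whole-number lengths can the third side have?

369

Triangle inequality: 64 < x < 484. Perimeter ≥ 599 gives x ≥ 599 − 210 − 274 = 115.
So 115 ≤ x < 484; integers 115 through 483: 369 values.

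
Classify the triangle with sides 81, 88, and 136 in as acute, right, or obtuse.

Compare the square of the longest side to the sum of squares of the other two: 81² + 88² = 14305 < 18496 = 136².

obtuse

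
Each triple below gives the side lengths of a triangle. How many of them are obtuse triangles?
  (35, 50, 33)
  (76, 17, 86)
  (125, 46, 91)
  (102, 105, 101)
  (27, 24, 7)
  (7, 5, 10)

(35,50,33): 33²+35² = 2314 < 2500 = 50² → obtuse
(76,17,86): 17²+76² = 6065 < 7396 = 86² → obtuse
(125,46,91): 46²+91² = 10397 < 15625 = 125² → obtuse
(102,105,101): 101²+102² = 20605 > 11025 = 105² → acute
(27,24,7): 7²+24² = 625 < 729 = 27² → obtuse
(7,5,10): 5²+7² = 74 < 100 = 10² → obtuse
5 of the 6 are obtuse.

5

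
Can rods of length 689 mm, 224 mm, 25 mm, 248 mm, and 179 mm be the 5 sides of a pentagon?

For a pentagon, each side must be shorter than the sum of the others.
Here the longest side is 689, but the remaining 4 sides sum to only 676.

No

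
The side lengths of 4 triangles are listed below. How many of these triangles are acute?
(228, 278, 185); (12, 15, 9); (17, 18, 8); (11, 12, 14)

3

(228,278,185): 185²+228² = 86209 > 77284 = 278² → acute
(12,15,9): 9²+12² = 225 = 15² → right
(17,18,8): 8²+17² = 353 > 324 = 18² → acute
(11,12,14): 11²+12² = 265 > 196 = 14² → acute
3 of the 4 are acute.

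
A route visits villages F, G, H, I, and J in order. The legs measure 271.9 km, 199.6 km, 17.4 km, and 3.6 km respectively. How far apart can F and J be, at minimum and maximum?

51.3 ≤ FJ ≤ 492.5 km

The maximum is all hops collinear in one direction: 271.9 + 199.6 + 17.4 + 3.6 = 492.5.
The longest hop is 271.9; the others sum to 220.6. Folding the others back against it leaves at least 271.9 − 220.6 = 51.3.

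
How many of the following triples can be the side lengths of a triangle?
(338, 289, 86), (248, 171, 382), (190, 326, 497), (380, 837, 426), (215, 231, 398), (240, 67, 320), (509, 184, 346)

5

(86,289,338): 86+289 > 338 → valid
(171,248,382): 171+248 > 382 → valid
(190,326,497): 190+326 > 497 → valid
(380,426,837): 380+426 ≤ 837 → not valid
(215,231,398): 215+231 > 398 → valid
(67,240,320): 67+240 ≤ 320 → not valid
(184,346,509): 184+346 > 509 → valid
5 of the 7 triples form a triangle.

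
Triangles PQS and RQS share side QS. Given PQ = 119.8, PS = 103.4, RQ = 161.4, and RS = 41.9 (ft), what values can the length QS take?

From triangle PQS: |119.8 − 103.4| < QS < 119.8 + 103.4, i.e. 16.4 < QS < 223.2.
From triangle RQS: 119.5 < QS < 203.3.
Both must hold, so QS lies in the intersection.

119.5 < QS < 203.3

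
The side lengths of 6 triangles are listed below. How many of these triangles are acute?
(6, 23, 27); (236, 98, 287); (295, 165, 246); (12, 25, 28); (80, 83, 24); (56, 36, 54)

(6,23,27): 6²+23² = 565 < 729 = 27² → obtuse
(236,98,287): 98²+236² = 65300 < 82369 = 287² → obtuse
(295,165,246): 165²+246² = 87741 > 87025 = 295² → acute
(12,25,28): 12²+25² = 769 < 784 = 28² → obtuse
(80,83,24): 24²+80² = 6976 > 6889 = 83² → acute
(56,36,54): 36²+54² = 4212 > 3136 = 56² → acute
3 of the 6 are acute.

3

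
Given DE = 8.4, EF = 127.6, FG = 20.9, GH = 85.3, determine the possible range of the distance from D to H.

The maximum is all hops collinear in one direction: 8.4 + 127.6 + 20.9 + 85.3 = 242.2.
The longest hop is 127.6; the others sum to 114.6. Folding the others back against it leaves at least 127.6 − 114.6 = 13.0.

13.0 ≤ DH ≤ 242.2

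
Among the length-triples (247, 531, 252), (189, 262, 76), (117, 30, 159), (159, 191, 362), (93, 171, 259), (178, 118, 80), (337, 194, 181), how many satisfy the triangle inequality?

(247,252,531): 247+252 ≤ 531 → not valid
(76,189,262): 76+189 > 262 → valid
(30,117,159): 30+117 ≤ 159 → not valid
(159,191,362): 159+191 ≤ 362 → not valid
(93,171,259): 93+171 > 259 → valid
(80,118,178): 80+118 > 178 → valid
(181,194,337): 181+194 > 337 → valid
4 of the 7 triples form a triangle.

4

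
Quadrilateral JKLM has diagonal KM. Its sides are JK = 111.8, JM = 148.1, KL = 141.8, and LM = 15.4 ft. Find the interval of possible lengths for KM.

From triangle JKM: |111.8 − 148.1| < KM < 111.8 + 148.1, i.e. 36.3 < KM < 259.9.
From triangle LKM: 126.4 < KM < 157.2.
Both must hold, so KM lies in the intersection.

126.4 < KM < 157.2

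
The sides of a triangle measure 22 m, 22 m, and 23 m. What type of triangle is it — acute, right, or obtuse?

Compare the square of the longest side to the sum of squares of the other two: 22² + 22² = 968 > 529 = 23².

acute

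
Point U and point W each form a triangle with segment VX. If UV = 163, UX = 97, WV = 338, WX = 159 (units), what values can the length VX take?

179 < VX < 260

From triangle UVX: |163 − 97| < VX < 163 + 97, i.e. 66 < VX < 260.
From triangle WVX: 179 < VX < 497.
Both must hold, so VX lies in the intersection.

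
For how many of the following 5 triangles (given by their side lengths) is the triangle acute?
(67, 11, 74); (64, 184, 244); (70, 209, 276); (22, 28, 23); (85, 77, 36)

(67,11,74): 11²+67² = 4610 < 5476 = 74² → obtuse
(64,184,244): 64²+184² = 37952 < 59536 = 244² → obtuse
(70,209,276): 70²+209² = 48581 < 76176 = 276² → obtuse
(22,28,23): 22²+23² = 1013 > 784 = 28² → acute
(85,77,36): 36²+77² = 7225 = 85² → right
1 of the 5 is acute.

1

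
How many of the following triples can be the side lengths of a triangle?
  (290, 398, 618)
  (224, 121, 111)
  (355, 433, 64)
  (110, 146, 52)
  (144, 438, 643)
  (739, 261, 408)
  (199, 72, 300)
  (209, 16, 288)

(290,398,618): 290+398 > 618 → valid
(111,121,224): 111+121 > 224 → valid
(64,355,433): 64+355 ≤ 433 → not valid
(52,110,146): 52+110 > 146 → valid
(144,438,643): 144+438 ≤ 643 → not valid
(261,408,739): 261+408 ≤ 739 → not valid
(72,199,300): 72+199 ≤ 300 → not valid
(16,209,288): 16+209 ≤ 288 → not valid
3 of the 8 triples form a triangle.

3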